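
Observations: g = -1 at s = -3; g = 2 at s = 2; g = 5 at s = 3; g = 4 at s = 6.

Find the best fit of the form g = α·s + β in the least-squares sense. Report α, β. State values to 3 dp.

α = 0.619, β = 1.262

Normal-equation sums: Σs·s = 58, Σs = 8, Σ1 = 4.
Moment sums: Σs·g = 46, Σg = 10.
Eliminating β: 4·(row 1) − 8·(row 2) gives 168·α = 4·46 − 8·10 = 104, so α = 13/21.
Then β = (10 − 8·(13/21))/4 = 53/42.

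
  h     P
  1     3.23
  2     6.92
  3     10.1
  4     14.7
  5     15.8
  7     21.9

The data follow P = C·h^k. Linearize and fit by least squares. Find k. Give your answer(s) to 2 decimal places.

k = 0.99

Taking logs, ln P = k·ln h + ln C, so regress ln P on ln h.
Σln h = 6.7334, Σ(ln h)² = 9.9861, Σln P = 13.9538, Σln h·ln P = 18.0557.
Equations: 9.9861·k + 6.7334·ln C = 18.0557;  6.7334·k + 6·ln C = 13.9538.
Δ = 9.9861·6 − (6.7334)² = 14.5777; k = (18.0557·6 − 6.7334·13.9538)/14.5777 = 0.98627, ln C = (9.9861·13.9538 − 6.7334·18.0557)/14.5777 = 1.21881.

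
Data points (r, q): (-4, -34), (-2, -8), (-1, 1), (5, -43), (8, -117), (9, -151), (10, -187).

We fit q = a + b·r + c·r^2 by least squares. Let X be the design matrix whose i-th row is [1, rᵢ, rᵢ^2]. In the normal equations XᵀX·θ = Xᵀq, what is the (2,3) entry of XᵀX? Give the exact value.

Row 2 ↔ basis r, column 3 ↔ basis r^2, so (XᵀX)_{2,3} = Σᵢ (r)·(r^2) = (-4)·(16) + (-2)·(4) + (-1)·(1) + (5)·(25) + (8)·(64) + (9)·(81) + (10)·(100) = 2293.

2293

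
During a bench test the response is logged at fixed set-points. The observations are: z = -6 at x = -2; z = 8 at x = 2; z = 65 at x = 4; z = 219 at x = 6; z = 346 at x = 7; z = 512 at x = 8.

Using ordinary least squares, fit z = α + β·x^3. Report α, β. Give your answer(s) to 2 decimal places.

The normal equations are: 6·α + 1135·β = 1144;  1135·α + 430673·β = 432398.
(Σ1 = 6, Σx^3 = 1135, Σx^3·x^3 = 430673, Σz = 1144, Σx^3·z = 432398.)
Δ = 6·430673 − 1135² = 1295813.
α = (1144·430673 − 1135·432398)/1295813 = 1918182/1295813; β = (6·432398 − 1135·1144)/1295813 = 1295948/1295813.

α = 1.48, β = 1.00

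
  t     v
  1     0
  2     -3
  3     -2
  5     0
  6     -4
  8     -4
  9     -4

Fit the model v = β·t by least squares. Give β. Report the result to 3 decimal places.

β = -0.473

Setting ∂/∂β … = 0 gives: 220·β = -104.
Hence β = -104 / 220 ≈ -0.472727.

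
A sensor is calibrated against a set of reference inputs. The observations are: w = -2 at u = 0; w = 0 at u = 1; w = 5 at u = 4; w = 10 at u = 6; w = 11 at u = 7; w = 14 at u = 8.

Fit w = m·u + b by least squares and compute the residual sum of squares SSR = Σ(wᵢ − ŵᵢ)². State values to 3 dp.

The normal system MᵀM·[m, b]ᵀ = Mᵀw is [[166, 26]; [26, 6]]·[m, b]ᵀ = [269, 38]ᵀ.
Determinant 166·6 − 26² = 320.
m = (269·6 − 26·38)/320 = 313/160; b = (166·38 − 26·269)/320 = -343/160.
Residuals: 23/160, 3/16, -109/160, 13/32, -11/20, 79/160; SSR = 197/160.

SSR = 1.231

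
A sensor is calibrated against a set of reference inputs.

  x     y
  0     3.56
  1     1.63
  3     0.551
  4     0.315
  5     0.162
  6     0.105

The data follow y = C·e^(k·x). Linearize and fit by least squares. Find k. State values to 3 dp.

With ln yᵢ as the transformed response and xᵢ as the regressor:
Σx = 19.0000, Σ(x)² = 87.0000, Σln y = -4.0668, Σx·ln y = -28.5438.
Equations: 87.0000·k + 19.0000·ln C = -28.5438;  19.0000·k + 6·ln C = -4.0668.
Slope k = (n·Σx·ln y − Σx·Σln y)/(n·Σ(x)² − (Σx)²) = (6·-28.5438 − 19.0000·-4.0668)/161.0000 = -0.58381; ln C = (Σln y − k·Σx)/n = 1.17092.

k = -0.584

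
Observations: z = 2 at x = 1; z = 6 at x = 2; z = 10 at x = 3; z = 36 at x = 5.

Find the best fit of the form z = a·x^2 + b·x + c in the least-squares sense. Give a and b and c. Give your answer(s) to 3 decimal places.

Normal-equation sums: Σx^2·x^2 = 723, Σx^2·x = 161, Σx^2 = 39, Σx·x = 39, Σx = 11, Σ1 = 4.
Right-hand side: Σx^2·z = 1016, Σx·z = 224, Σz = 54.
AᵀA·[a, b, c]ᵀ = Aᵀz becomes [[723, 161, 39]; [161, 39, 11]; [39, 11, 4]]·[a, b, c]ᵀ = [1016, 224, 54]ᵀ.
Inverting the 3×3 Gram matrix, [a, b, c]ᵀ = [45/22, -433/110, 241/55]ᵀ.

a = 2.045, b = -3.936, c = 4.382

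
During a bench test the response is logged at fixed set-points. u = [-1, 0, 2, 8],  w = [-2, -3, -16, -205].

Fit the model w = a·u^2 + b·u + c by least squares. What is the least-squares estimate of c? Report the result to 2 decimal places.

Compute the Gram sums: Σu^2·u^2 = 4113, Σu^2·u = 519, Σu^2 = 69, Σu·u = 69, Σu = 9, Σ1 = 4.
Right-hand side: Σu^2·w = -13186, Σu·w = -1670, Σw = -226.
So MᵀM·[a, b, c]ᵀ = Mᵀw: [[4113, 519, 69]; [519, 69, 9]; [69, 9, 4]]·[a, b, c]ᵀ = [-13186, -1670, -226]ᵀ.
Inverting the 3×3 Gram matrix, [a, b, c]ᵀ = [-1009/339, -2741/1695, -858/565]ᵀ.

c = -1.52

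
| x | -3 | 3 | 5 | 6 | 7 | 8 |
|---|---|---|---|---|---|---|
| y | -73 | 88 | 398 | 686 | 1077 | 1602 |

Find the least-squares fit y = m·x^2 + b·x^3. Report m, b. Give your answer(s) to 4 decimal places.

m = 0.8803, b = 3.0182

From the data, Σx^2·x^2 = 8580, Σx^2·x^3 = 60476, Σx^3·x^3 = 443532.
Right-hand side: Σx^2·y = 190082, Σx^3·y = 1391908.
So AᵀA·[m, b]ᵀ = Aᵀy: [[8580, 60476]; [60476, 443532]]·[m, b]ᵀ = [190082, 1391908]ᵀ.
Eliminating b: 443532·(row 1) − 60476·(row 2) gives 148157984·m = 443532·190082 − 60476·1391908 = 130421416, so m = 16302677/18519748.
Then b = (1391908 − 60476·(16302677/18519748))/443532 = 4299727/1424596.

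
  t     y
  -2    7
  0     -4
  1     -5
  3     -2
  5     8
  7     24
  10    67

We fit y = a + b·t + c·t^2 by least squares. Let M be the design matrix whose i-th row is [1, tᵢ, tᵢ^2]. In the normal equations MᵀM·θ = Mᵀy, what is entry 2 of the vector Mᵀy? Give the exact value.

853

Entry 2 ↔ basis t, so (Mᵀy)_{2} = Σᵢ (t)·yᵢ = (-2)·(7) + (0)·(-4) + (1)·(-5) + (3)·(-2) + (5)·(8) + (7)·(24) + (10)·(67) = 853.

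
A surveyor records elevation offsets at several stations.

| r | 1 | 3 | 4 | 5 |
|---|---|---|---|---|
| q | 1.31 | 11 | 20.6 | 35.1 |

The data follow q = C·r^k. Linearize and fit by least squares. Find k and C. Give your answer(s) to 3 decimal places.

Let Y = ln q. Fitting Y = k·ln r + ln C by least squares:
Σln r = 4.0943, Σ(ln r)² = 5.7191, Σln q = 9.2514, Σln r·ln q = 12.5550.
Equations: 5.7191·k + 4.0943·ln C = 12.5550;  4.0943·k + 4·ln C = 9.2514.
Slope k = (n·Σln r·ln q − Σln r·Σln q)/(n·Σ(ln r)² − (Σln r)²) = (4·12.5550 − 4.0943·9.2514)/6.1125 = 2.01905; ln C = (Σln q − k·Σln r)/n = 0.24618, so C = exp(0.24618) = 1.27913.

k = 2.019, C = 1.279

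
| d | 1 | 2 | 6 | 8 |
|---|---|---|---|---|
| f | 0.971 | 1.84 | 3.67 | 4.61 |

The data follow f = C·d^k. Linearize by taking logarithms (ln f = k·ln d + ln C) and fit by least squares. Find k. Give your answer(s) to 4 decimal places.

k = 0.7270

Linearized form: ln f = k·ln d + ln C. From the 4 transformed points,
XᵀX = [[8.0149, 4.5643]; [4.5643, 4]], rhs = [5.9301, 3.4088]ᵀ  (here Σln d = 4.5643, Σ(ln d)² = 8.0149, Σln f = 3.4088, Σln d·ln f = 5.9301).
Δ = 8.0149·4 − (4.5643)² = 11.2265; k = (5.9301·4 − 4.5643·3.4088)/11.2265 = 0.72702, ln C = (8.0149·3.4088 − 4.5643·5.9301)/11.2265 = 0.02260.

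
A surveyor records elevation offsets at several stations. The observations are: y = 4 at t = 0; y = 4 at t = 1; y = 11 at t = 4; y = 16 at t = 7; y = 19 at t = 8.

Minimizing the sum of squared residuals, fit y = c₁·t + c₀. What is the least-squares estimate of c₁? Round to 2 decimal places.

Compute the Gram sums: Σt·t = 130, Σt = 20, Σ1 = 5.
For Xᵀy: Σt·y = 312, Σy = 54.
So XᵀX·[c₁, c₀]ᵀ = Xᵀy: [[130, 20]; [20, 5]]·[c₁, c₀]ᵀ = [312, 54]ᵀ.
det = 130·5 − 20² = 250.
c₁ = (312·5 − 20·54)/250 = 48/25; c₀ = (130·54 − 20·312)/250 = 78/25.

c₁ = 1.92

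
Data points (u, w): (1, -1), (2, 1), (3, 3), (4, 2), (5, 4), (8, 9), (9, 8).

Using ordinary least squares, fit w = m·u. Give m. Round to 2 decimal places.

m = 0.91

Entries of MᵀM: Σu·u = 200.
For Mᵀw: Σu·w = 182.
Hence m = 182 / 200 ≈ 0.91.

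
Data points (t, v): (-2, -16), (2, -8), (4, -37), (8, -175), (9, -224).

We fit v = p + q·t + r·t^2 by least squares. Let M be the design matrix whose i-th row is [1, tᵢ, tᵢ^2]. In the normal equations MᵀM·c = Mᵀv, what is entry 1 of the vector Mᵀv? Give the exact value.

Entry 1 ↔ basis 1, so (Mᵀv)_{1} = Σᵢ vᵢ = (1)·(-16) + (1)·(-8) + (1)·(-37) + (1)·(-175) + (1)·(-224) = -460.

-460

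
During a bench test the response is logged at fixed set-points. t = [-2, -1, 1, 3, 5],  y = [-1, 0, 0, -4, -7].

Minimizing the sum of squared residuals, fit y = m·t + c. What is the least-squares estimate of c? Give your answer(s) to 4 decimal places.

c = -1.2805

Forming MᵀM = [[40, 6]; [6, 5]] and Mᵀy = [-45, -12]ᵀ gives MᵀM·[m, c]ᵀ = Mᵀy.
Δ = 40·5 − 6² = 164.
m = ((-45)·5 − 6·(-12))/164 = -153/164; c = (40·(-12) − 6·(-45))/164 = -105/82.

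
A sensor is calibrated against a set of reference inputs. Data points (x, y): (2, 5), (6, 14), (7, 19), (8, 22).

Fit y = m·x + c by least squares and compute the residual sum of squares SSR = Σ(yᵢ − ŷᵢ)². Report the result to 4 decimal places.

SSR = 3.8795

The normal equations are: 153·m + 23·c = 403;  23·m + 4·c = 60.
(Σx·x = 153, Σx = 23, Σ1 = 4, Σx·y = 403, Σy = 60.)
Determinant 153·4 − 23² = 83.
m = (403·4 − 23·60)/83 = 232/83; c = (153·60 − 23·403)/83 = -89/83.
Residuals: 40/83, -141/83, 42/83, 59/83; SSR = 322/83.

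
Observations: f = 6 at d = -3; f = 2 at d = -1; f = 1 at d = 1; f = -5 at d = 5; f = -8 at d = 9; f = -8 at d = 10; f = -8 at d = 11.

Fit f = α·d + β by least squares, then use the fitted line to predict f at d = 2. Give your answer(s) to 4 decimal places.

f̂ = -0.2742

With design matrix A, AᵀA = [[338, 32]; [32, 7]] and Aᵀf = [-284, -20]ᵀ.
Eliminating β: 7·(row 1) − 32·(row 2) gives 1342·α = 7·(-284) − 32·(-20) = -1348, so α = -674/671.
Then β = ((-20) − 32·(-674/671))/7 = 1164/671.
At d = 2: f̂ = (-674/671)·(2) + (1164/671)·(1) = -184/671.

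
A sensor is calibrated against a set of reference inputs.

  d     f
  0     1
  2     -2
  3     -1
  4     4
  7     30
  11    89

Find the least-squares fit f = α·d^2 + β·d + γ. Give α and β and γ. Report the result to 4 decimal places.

Compute the Gram sums: Σd^2·d^2 = 17395, Σd^2·d = 1773, Σd^2 = 199, Σd·d = 199, Σd = 27, Σ1 = 6.
Moment sums: Σd^2·f = 12286, Σd·f = 1198, Σf = 121.
Normal equations: [[17395, 1773, 199]; [1773, 199, 27]; [199, 27, 6]]·[α, β, γ]ᵀ = [12286, 1198, 121]ᵀ.
Solving the 3×3 system (Gaussian elimination) gives α = 40619/39956, β = -614963/199780, γ = 30123/99890.

α = 1.0166, β = -3.0782, γ = 0.3016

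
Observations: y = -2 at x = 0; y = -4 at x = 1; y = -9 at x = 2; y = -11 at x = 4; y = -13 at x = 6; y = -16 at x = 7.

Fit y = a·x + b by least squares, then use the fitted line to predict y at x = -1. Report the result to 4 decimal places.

ŷ = -1.1610

From the data, Σx·x = 106, Σx = 20, Σ1 = 6.
Moment sums: Σx·y = -256, Σy = -55.
AᵀA·[a, b]ᵀ = Aᵀy becomes [[106, 20]; [20, 6]]·[a, b]ᵀ = [-256, -55]ᵀ.
det = 106·6 − 20² = 236.
a = ((-256)·6 − 20·(-55))/236 = -109/59; b = (106·(-55) − 20·(-256))/236 = -355/118.
At x = -1: ŷ = (-109/59)·(-1) + (-355/118)·(1) = -137/118.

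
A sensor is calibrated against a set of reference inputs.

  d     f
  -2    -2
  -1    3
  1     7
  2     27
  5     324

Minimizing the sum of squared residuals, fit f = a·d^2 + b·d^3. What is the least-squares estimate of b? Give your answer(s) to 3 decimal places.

b = 1.927

Entries of XᵀX: Σd^2·d^2 = 659, Σd^2·d^3 = 3125, Σd^3·d^3 = 15755.
Right-hand side: Σd^2·f = 8210, Σd^3·f = 40736.
So XᵀX·[a, b]ᵀ = Xᵀf: [[659, 3125]; [3125, 15755]]·[a, b]ᵀ = [8210, 40736]ᵀ.
det = 659·15755 − 3125² = 616920.
a = (8210·15755 − 3125·40736)/616920 = 68285/20564; b = (659·40736 − 3125·8210)/616920 = 198129/102820.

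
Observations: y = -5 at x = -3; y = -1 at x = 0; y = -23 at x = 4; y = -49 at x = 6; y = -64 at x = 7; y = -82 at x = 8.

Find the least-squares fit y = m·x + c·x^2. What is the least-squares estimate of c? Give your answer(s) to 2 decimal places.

The normal system MᵀM·[m, c]ᵀ = Mᵀy is [[174, 1108]; [1108, 8130]]·[m, c]ᵀ = [-1475, -10561]ᵀ.
Eliminating c: 8130·(row 1) − 1108·(row 2) gives 186956·m = 8130·(-1475) − 1108·(-10561) = -290162, so m = -145081/93478.
Then c = ((-10561) − 1108·(-145081/93478))/8130 = -101657/93478.

c = -1.09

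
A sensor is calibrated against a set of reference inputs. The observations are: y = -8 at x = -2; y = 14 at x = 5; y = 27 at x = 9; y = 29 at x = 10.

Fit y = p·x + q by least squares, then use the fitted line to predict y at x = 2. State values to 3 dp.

Compute the Gram sums: Σx·x = 210, Σx = 22, Σ1 = 4.
Right-hand side: Σx·y = 619, Σy = 62.
MᵀM·[p, q]ᵀ = Mᵀy becomes [[210, 22]; [22, 4]]·[p, q]ᵀ = [619, 62]ᵀ.
det = 210·4 − 22² = 356.
p = (619·4 − 22·62)/356 = 278/89; q = (210·62 − 22·619)/356 = -299/178.
At x = 2: ŷ = (278/89)·(2) + (-299/178)·(1) = 813/178.

ŷ = 4.567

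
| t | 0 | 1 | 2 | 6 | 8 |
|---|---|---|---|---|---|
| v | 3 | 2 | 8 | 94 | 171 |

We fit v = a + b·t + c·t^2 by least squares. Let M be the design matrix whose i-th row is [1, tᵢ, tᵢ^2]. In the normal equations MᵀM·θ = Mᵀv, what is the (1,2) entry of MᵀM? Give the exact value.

Row 1 ↔ basis 1, column 2 ↔ basis t, so (MᵀM)_{1,2} = Σᵢ t = (1)·(0) + (1)·(1) + (1)·(2) + (1)·(6) + (1)·(8) = 17.

17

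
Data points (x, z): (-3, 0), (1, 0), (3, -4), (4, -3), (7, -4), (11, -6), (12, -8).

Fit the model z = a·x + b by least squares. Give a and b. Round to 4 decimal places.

Normal-equation sums: Σx·x = 349, Σx = 35, Σ1 = 7.
Right-hand side: Σx·z = -214, Σz = -25.
Normal equations: [[349, 35]; [35, 7]]·[a, b]ᵀ = [-214, -25]ᵀ.
Determinant 349·7 − 35² = 1218.
a = ((-214)·7 − 35·(-25))/1218 = -89/174; b = (349·(-25) − 35·(-214))/1218 = -1235/1218.

a = -0.5115, b = -1.0140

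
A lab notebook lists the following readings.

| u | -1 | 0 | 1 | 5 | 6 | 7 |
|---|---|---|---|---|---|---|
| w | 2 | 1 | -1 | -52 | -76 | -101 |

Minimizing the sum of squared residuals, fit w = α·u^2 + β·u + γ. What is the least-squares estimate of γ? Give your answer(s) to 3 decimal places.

Entries of MᵀM: Σu^2·u^2 = 4324, Σu^2·u = 684, Σu^2 = 112, Σu·u = 112, Σu = 18, Σ1 = 6.
And Σu^2·w = -8984, Σu·w = -1426, Σw = -227.
So MᵀM·[α, β, γ]ᵀ = Mᵀw: [[4324, 684, 112]; [684, 112, 18]; [112, 18, 6]]·[α, β, γ]ᵀ = [-8984, -1426, -227]ᵀ.
Solving the 3×3 system (Gaussian elimination) gives α = -415/218, β = -8995/6322, γ = 6228/3161.

γ = 1.970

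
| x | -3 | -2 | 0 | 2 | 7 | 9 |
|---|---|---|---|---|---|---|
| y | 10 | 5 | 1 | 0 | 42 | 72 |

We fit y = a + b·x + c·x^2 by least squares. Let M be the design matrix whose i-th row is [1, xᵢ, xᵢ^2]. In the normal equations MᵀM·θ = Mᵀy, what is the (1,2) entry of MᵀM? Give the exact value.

13

Row 1 ↔ basis 1, column 2 ↔ basis x, so (MᵀM)_{1,2} = Σᵢ x = (1)·(-3) + (1)·(-2) + (1)·(0) + (1)·(2) + (1)·(7) + (1)·(9) = 13.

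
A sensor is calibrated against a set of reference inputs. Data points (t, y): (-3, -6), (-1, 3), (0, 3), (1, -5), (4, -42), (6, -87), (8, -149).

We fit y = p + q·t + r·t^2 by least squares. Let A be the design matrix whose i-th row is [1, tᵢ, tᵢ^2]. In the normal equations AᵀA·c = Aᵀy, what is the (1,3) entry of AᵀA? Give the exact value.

Row 1 ↔ basis 1, column 3 ↔ basis t^2, so (AᵀA)_{1,3} = Σᵢ t^2 = (1)·(9) + (1)·(1) + (1)·(0) + (1)·(1) + (1)·(16) + (1)·(36) + (1)·(64) = 127.

127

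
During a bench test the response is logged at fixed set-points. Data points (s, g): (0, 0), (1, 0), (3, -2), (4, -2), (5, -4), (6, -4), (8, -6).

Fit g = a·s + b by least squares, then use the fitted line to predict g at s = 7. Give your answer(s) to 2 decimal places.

The normal equations are: 151·a + 27·b = -106;  27·a + 7·b = -18.
(Σs·s = 151, Σs = 27, Σ1 = 7, Σs·g = -106, Σg = -18.)
Eliminating b: 7·(row 1) − 27·(row 2) gives 328·a = 7·(-106) − 27·(-18) = -256, so a = -32/41.
Then b = ((-18) − 27·(-32/41))/7 = 18/41.
At s = 7: ĝ = (-32/41)·(7) + (18/41)·(1) = -206/41.

ĝ = -5.02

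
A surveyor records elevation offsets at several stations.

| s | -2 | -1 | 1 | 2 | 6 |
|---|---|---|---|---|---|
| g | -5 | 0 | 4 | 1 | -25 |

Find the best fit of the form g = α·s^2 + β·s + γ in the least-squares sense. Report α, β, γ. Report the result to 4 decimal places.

α = -1.0441, β = 1.6466, γ = 2.6296

Setting ∂/∂α … = 0 gives: 1330·α + 216·β + 46·γ = -912;  216·α + 46·β + 6·γ = -134;  46·α + 6·β + 5·γ = -25.
Inverting the 3×3 Gram matrix, [α, β, γ]ᵀ = [-12173/11659, 19198/11659, 30659/11659]ᵀ.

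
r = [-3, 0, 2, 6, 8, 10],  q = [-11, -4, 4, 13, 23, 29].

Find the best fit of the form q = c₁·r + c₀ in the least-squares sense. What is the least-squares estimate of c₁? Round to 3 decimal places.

Normal-equation sums: Σr·r = 213, Σr = 23, Σ1 = 6.
Moment sums: Σr·q = 593, Σq = 54.
Normal equations: [[213, 23]; [23, 6]]·[c₁, c₀]ᵀ = [593, 54]ᵀ.
Eliminating c₀: 6·(row 1) − 23·(row 2) gives 749·c₁ = 6·593 − 23·54 = 2316, so c₁ = 2316/749.
Then c₀ = (54 − 23·(2316/749))/6 = -2137/749.

c₁ = 3.092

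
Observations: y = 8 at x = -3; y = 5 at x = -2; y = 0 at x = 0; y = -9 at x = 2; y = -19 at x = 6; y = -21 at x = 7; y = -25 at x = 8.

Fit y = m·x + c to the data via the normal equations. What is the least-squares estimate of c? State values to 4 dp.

c = -1.0644

With design matrix M, MᵀM = [[166, 18]; [18, 7]] and Mᵀy = [-513, -61]ᵀ.
Eliminating c: 7·(row 1) − 18·(row 2) gives 838·m = 7·(-513) − 18·(-61) = -2493, so m = -2493/838.
Then c = ((-61) − 18·(-2493/838))/7 = -446/419.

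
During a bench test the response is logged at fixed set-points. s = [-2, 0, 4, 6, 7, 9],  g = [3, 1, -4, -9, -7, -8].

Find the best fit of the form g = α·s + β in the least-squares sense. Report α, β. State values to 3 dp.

The normal equations are: 186·α + 24·β = -197;  24·α + 6·β = -24.
Eliminating β: 6·(row 1) − 24·(row 2) gives 540·α = 6·(-197) − 24·(-24) = -606, so α = -101/90.
Then β = ((-24) − 24·(-101/90))/6 = 22/45.

α = -1.122, β = 0.489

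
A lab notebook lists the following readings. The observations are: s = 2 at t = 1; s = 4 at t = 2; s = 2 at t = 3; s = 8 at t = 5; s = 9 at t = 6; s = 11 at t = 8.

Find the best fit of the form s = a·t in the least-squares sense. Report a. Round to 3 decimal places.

a = 1.424

The normal system MᵀM·[a]ᵀ = Mᵀs is [[139]]·[a]ᵀ = [198]ᵀ.
a = 198/139 = 1.42446.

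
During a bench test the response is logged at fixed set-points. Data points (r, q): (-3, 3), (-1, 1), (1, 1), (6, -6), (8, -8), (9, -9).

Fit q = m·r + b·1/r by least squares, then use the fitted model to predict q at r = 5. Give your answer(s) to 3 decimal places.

q̂ = -4.905

Setting ∂/∂m … = 0 gives: 192·m + 6·b = -190;  6·m + (11233/5184)·b = -4.
(Σr·r = 192, Σr·1/r = 6, Σ1/r·1/r = 11233/5184, Σr·q = -190, Σ1/r·q = -4.)
Eliminating b: (11233/5184)·(row 1) − 6·(row 2) gives (10261/27)·m = (11233/5184)·(-190) − 6·(-4) = -1004927/2592, so m = -32417/31776.
Then b = ((-4) − 6·(-32417/31776))/(11233/5184) = 324/331.
At r = 5: q̂ = (-32417/31776)·(5) + (324/331)·(1/5) = -779321/158880.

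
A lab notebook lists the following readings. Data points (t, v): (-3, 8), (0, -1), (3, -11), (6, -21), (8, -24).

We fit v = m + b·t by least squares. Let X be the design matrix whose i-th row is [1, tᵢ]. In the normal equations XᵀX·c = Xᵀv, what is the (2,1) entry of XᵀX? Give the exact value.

14

Row 2 ↔ basis t, column 1 ↔ basis 1, so (XᵀX)_{2,1} = Σᵢ t = (-3)·(1) + (0)·(1) + (3)·(1) + (6)·(1) + (8)·(1) = 14.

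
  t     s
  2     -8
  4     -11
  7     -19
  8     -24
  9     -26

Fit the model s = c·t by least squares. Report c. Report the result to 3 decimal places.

c = -2.893

Normal-equation sums: Σt·t = 214.
For Xᵀs: Σt·s = -619.
c = (-619)/214 = -2.89252.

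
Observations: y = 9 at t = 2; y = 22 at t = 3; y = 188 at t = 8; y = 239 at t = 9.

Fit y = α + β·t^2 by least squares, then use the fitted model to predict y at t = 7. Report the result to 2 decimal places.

From the data, Σ1 = 4, Σt^2 = 158, Σt^2·t^2 = 10754.
For Mᵀy: Σy = 458, Σt^2·y = 31625.
Eliminating β: 10754·(row 1) − 158·(row 2) gives 18052·α = 10754·458 − 158·31625 = -71418, so α = -35709/9026.
Then β = (31625 − 158·(-35709/9026))/10754 = 13534/4513.
At t = 7: ŷ = (-35709/9026)·(1) + (13534/4513)·(49) = 1290623/9026.

ŷ = 142.99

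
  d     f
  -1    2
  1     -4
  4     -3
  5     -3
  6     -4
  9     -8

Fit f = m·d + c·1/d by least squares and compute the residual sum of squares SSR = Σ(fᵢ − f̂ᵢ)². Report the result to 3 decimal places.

SSR = 5.364

Compute the Gram sums: Σd·d = 160, Σd·1/d = 6, Σ1/d·1/d = 69421/32400.
Right-hand side: Σd·f = -129, Σ1/d·f = -1603/180.
So XᵀX·[m, c]ᵀ = Xᵀf: [[160, 6]; [6, 69421/32400]]·[m, c]ᵀ = [-129, -1603/180]ᵀ.
det = 160·(69421/32400) − 6² = 124262/405.
m = ((-129)·(69421/32400) − 6·(-1603/180))/(124262/405) = -7224069/9940960; c = (160·(-1603/180) − 6·(-129))/(124262/405) = -131805/62131.
Residuals: -8430949/9940960, -11450971/9940960, 1086399/2485240, 2103045/1988192, 3547687/4970480, -12167859/9940960; SSR = 53320899/9940960.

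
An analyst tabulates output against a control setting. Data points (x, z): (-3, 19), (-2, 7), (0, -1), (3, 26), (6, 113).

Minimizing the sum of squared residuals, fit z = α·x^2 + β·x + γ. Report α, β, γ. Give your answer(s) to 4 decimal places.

Entries of AᵀA: Σx^2·x^2 = 1474, Σx^2·x = 208, Σx^2 = 58, Σx·x = 58, Σx = 4, Σ1 = 5.
For Aᵀz: Σx^2·z = 4501, Σx·z = 685, Σz = 164.
So AᵀA·[α, β, γ]ᵀ = Aᵀz: [[1474, 208, 58]; [208, 58, 4]; [58, 4, 5]]·[α, β, γ]ᵀ = [4501, 685, 164]ᵀ.
Row-reducing yields α = 14697/4942, β = 6603/4942, γ = -6835/2471.

α = 2.9739, β = 1.3361, γ = -2.7661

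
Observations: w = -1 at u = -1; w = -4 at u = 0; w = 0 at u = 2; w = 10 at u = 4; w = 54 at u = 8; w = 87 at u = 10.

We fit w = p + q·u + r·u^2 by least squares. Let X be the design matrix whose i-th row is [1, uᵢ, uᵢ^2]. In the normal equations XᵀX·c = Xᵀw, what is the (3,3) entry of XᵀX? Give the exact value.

14369

Row 3 ↔ basis u^2, column 3 ↔ basis u^2, so (XᵀX)_{3,3} = Σᵢ (u^2)·(u^2) = (1)·(1) + (0)·(0) + (4)·(4) + (16)·(16) + (64)·(64) + (100)·(100) = 14369.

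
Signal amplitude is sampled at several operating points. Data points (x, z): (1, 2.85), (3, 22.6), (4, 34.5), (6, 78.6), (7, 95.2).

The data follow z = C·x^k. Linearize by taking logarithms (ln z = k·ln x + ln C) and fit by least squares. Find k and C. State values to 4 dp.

Linearized form: ln z = k·ln x + ln C. From the 5 transformed points,
Σln x = 6.2226, Σ(ln x)² = 10.1257, Σln z = 16.6266, Σln x·ln z = 25.0197.
Equations: 10.1257·k + 6.2226·ln C = 25.0197;  6.2226·k + 5·ln C = 16.6266.
Solving (det = 11.9082): k = 1.81708, ln C = 1.06393, so C = exp(1.06393) = 2.89774.

k = 1.8171, C = 2.8977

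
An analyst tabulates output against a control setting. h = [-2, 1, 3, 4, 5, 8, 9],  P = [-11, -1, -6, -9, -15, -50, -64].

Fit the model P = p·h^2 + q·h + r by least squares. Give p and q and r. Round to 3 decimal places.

p = -1.024, q = 2.334, r = -2.374

Compute the Gram sums: Σh^2·h^2 = 11636, Σh^2·h = 1450, Σh^2 = 200, Σh·h = 200, Σh = 28, Σ1 = 7.
Right-hand side: Σh^2·P = -9002, Σh·P = -1084, ΣP = -156.
Inverting the 3×3 Gram matrix, [p, q, r]ᵀ = [-58886/57523, 134265/57523, -136544/57523]ᵀ.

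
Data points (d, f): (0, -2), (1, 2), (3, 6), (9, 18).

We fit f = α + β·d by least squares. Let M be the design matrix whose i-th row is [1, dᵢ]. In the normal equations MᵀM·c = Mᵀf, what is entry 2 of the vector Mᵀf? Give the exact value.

182

Entry 2 ↔ basis d, so (Mᵀf)_{2} = Σᵢ (d)·fᵢ = (0)·(-2) + (1)·(2) + (3)·(6) + (9)·(18) = 182.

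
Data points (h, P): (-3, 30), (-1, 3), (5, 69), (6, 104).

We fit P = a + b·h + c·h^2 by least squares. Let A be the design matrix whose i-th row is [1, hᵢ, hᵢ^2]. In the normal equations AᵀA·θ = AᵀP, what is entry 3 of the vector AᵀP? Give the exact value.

Entry 3 ↔ basis h^2, so (AᵀP)_{3} = Σᵢ (h^2)·Pᵢ = (9)·(30) + (1)·(3) + (25)·(69) + (36)·(104) = 5742.

5742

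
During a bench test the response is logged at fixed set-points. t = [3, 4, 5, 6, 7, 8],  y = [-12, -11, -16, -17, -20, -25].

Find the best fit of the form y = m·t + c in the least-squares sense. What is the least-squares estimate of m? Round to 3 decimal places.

Forming AᵀA = [[199, 33]; [33, 6]] and Aᵀy = [-602, -101]ᵀ gives AᵀA·[m, c]ᵀ = Aᵀy.
Determinant 199·6 − 33² = 105.
m = ((-602)·6 − 33·(-101))/105 = -93/35; c = (199·(-101) − 33·(-602))/105 = -233/105.

m = -2.657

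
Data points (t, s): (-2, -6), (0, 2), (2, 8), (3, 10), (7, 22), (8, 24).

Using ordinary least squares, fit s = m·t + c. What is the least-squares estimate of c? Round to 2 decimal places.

Forming XᵀX = [[130, 18]; [18, 6]] and Xᵀs = [404, 60]ᵀ gives XᵀX·[m, c]ᵀ = Xᵀs.
Δ = 130·6 − 18² = 456.
m = (404·6 − 18·60)/456 = 56/19; c = (130·60 − 18·404)/456 = 22/19.

c = 1.16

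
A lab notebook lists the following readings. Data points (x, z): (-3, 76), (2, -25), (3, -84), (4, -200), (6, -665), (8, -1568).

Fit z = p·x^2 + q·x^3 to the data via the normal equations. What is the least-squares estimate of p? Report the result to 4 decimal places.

p = -0.4621

AᵀA·[p, q]ᵀ = Aᵀz reads: 5826·p + 41600·q = -127664;  41600·p + 314418·q = -963776.
Eliminating q: 314418·(row 1) − 41600·(row 2) gives 101239268·p = 314418·(-127664) − 41600·(-963776) = -46777952, so p = -899576/1946909.
Then q = ((-963776) − 41600·(-899576/1946909))/314418 = -76034144/25309817.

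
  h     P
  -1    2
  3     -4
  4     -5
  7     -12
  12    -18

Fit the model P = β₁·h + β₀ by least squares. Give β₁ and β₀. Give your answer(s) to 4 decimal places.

β₁ = -1.5851, β₀ = 0.5255

Normal-equation sums: Σh·h = 219, Σh = 25, Σ1 = 5.
And Σh·P = -334, ΣP = -37.
Eliminating β₀: 5·(row 1) − 25·(row 2) gives 470·β₁ = 5·(-334) − 25·(-37) = -745, so β₁ = -149/94.
Then β₀ = ((-37) − 25·(-149/94))/5 = 247/470.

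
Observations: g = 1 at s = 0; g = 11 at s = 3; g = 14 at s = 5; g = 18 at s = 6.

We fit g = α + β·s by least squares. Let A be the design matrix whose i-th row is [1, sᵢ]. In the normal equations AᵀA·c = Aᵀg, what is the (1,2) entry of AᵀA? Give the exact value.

14

Row 1 ↔ basis 1, column 2 ↔ basis s, so (AᵀA)_{1,2} = Σᵢ s = (1)·(0) + (1)·(3) + (1)·(5) + (1)·(6) = 14.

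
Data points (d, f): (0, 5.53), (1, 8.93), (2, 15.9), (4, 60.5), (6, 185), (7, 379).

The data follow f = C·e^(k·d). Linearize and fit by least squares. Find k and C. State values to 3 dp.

Linearized form: ln f = k·d + ln C. From the 6 transformed points,
Σd = 20.0000, Σ(d)² = 106.0000, Σln f = 21.9265, Σd·ln f = 97.0175.
Equations: 106.0000·k + 20.0000·ln C = 97.0175;  20.0000·k + 6·ln C = 21.9265.
Solving (det = 236.0000): k = 0.60837, ln C = 1.62650, so C = exp(1.62650) = 5.08605.

k = 0.608, C = 5.086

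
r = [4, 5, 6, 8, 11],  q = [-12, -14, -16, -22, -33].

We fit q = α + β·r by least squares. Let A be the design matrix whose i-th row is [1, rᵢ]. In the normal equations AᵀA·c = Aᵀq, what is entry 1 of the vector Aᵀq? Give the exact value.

-97

Entry 1 ↔ basis 1, so (Aᵀq)_{1} = Σᵢ qᵢ = (1)·(-12) + (1)·(-14) + (1)·(-16) + (1)·(-22) + (1)·(-33) = -97.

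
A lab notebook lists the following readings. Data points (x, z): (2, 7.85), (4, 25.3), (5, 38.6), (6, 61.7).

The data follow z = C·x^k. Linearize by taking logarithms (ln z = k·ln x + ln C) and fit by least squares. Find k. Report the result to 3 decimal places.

Linearized form: ln z = k·ln x + ln C. From the 4 transformed points,
Σln x = 5.4806, Σ(ln x)² = 8.2030, Σln z = 13.0669, Σln x·ln z = 19.1729.
Equations: 8.2030·k + 5.4806·ln C = 19.1729;  5.4806·k + 4·ln C = 13.0669.
Solving (det = 2.7744): k = 1.82990, ln C = 0.75946.

k = 1.830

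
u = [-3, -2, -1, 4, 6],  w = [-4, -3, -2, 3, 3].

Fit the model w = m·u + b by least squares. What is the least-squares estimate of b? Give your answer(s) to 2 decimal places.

XᵀX·[m, b]ᵀ = Xᵀw reads: 66·m + 4·b = 50;  4·m + 5·b = -3.
Δ = 66·5 − 4² = 314.
m = (50·5 − 4·(-3))/314 = 131/157; b = (66·(-3) − 4·50)/314 = -199/157.

b = -1.27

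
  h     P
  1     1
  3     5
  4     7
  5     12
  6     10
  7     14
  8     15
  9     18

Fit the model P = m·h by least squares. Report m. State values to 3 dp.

Compute the Gram sums: Σh·h = 281.
And Σh·P = 544.
So MᵀM·[m]ᵀ = MᵀP: [[281]]·[m]ᵀ = [544]ᵀ.
Hence m = 544 / 281 ≈ 1.93594.

m = 1.936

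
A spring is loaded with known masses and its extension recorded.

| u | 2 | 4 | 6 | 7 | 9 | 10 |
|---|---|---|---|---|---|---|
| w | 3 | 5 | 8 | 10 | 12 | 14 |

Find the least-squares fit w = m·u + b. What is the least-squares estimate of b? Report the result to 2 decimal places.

From the data, Σu·u = 286, Σu = 38, Σ1 = 6.
Moment sums: Σu·w = 392, Σw = 52.
Δ = 286·6 − 38² = 272.
m = (392·6 − 38·52)/272 = 47/34; b = (286·52 − 38·392)/272 = -3/34.

b = -0.09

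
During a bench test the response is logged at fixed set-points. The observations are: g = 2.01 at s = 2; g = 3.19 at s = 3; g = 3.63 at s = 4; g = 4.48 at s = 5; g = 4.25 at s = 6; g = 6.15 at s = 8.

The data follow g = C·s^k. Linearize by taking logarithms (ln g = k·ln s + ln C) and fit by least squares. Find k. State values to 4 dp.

k = 0.7374

With ln gᵢ as the transformed response and ln sᵢ as the regressor:
Σln s = 8.6587, Σ(ln s)² = 13.7340, Σln g = 7.9104, Σln s·ln g = 12.3289.
Equations: 13.7340·k + 8.6587·ln C = 12.3289;  8.6587·k + 6·ln C = 7.9104.
Slope k = (n·Σln s·ln g − Σln s·Σln g)/(n·Σ(ln s)² − (Σln s)²) = (6·12.3289 − 8.6587·7.9104)/7.4309 = 0.73741; ln C = (Σln g − k·Σln s)/n = 0.25423.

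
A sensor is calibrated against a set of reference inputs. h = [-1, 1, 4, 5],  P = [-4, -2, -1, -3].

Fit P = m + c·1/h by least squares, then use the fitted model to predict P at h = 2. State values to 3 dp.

Sums needed: Σ1 = 4, Σ1/h = 9/20, Σ1/h·1/h = 841/400.
Right-hand side: ΣP = -10, Σ1/h·P = 23/20.
XᵀX·[m, c]ᵀ = XᵀP becomes [[4, 9/20]; [9/20, 841/400]]·[m, c]ᵀ = [-10, 23/20]ᵀ.
Δ = 4·(841/400) − (9/20)² = 3283/400.
m = ((-10)·(841/400) − (9/20)·(23/20))/(3283/400) = -1231/469; c = (4·(23/20) − (9/20)·(-10))/(3283/400) = 520/469.
At h = 2: P̂ = (-1231/469)·(1) + (520/469)·(1/2) = -971/469.

P̂ = -2.070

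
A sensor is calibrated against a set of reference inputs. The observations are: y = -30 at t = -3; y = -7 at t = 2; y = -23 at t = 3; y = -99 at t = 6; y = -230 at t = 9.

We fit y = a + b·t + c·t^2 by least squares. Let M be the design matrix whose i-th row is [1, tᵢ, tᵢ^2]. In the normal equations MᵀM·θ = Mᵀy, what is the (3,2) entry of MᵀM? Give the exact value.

Row 3 ↔ basis t^2, column 2 ↔ basis t, so (MᵀM)_{3,2} = Σᵢ (t^2)·(t) = (9)·(-3) + (4)·(2) + (9)·(3) + (36)·(6) + (81)·(9) = 953.

953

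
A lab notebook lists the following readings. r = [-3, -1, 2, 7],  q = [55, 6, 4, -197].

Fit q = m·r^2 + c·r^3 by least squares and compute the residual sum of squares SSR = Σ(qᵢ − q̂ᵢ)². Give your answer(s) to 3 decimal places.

Entries of AᵀA: Σr^2·r^2 = 2499, Σr^2·r^3 = 16595, Σr^3·r^3 = 118443.
And Σr^2·q = -9136, Σr^3·q = -69030.
Δ = 2499·118443 − 16595² = 20595032.
m = ((-9136)·118443 − 16595·(-69030))/20595032 = 31728801/10297516; c = (2499·(-69030) − 16595·(-9136))/20595032 = -10447025/10297516.
Residuals: -316376/2574379, 9804635/5148758, -537235/2574379, 3837/5148758; SSR = 18972681/5148758.

SSR = 3.685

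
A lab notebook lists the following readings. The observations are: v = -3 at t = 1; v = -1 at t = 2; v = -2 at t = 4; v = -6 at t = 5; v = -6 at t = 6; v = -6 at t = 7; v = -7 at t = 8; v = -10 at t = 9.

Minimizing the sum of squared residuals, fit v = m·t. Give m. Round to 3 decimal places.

Setting ∂/∂m … = 0 gives: 276·m = -267.
m = (-267)/276 = -0.967391.

m = -0.967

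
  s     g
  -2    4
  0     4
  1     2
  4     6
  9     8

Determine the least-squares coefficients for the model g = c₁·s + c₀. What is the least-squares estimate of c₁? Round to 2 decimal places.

XᵀX·[c₁, c₀]ᵀ = Xᵀg reads: 102·c₁ + 12·c₀ = 90;  12·c₁ + 5·c₀ = 24.
det = 102·5 − 12² = 366.
c₁ = (90·5 − 12·24)/366 = 27/61; c₀ = (102·24 − 12·90)/366 = 228/61.

c₁ = 0.44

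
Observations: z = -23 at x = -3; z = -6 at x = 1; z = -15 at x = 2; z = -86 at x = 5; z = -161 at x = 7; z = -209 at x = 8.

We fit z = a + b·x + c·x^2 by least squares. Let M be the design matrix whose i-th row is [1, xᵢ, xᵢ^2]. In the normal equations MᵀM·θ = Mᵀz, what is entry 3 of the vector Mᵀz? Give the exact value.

-23688

Entry 3 ↔ basis x^2, so (Mᵀz)_{3} = Σᵢ (x^2)·zᵢ = (9)·(-23) + (1)·(-6) + (4)·(-15) + (25)·(-86) + (49)·(-161) + (64)·(-209) = -23688.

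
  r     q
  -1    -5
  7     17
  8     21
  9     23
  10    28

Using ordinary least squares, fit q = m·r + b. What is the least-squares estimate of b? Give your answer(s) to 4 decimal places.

b = -2.4016

The normal equations are: 295·m + 33·b = 779;  33·m + 5·b = 84.
(Σr·r = 295, Σr = 33, Σ1 = 5, Σr·q = 779, Σq = 84.)
Eliminating b: 5·(row 1) − 33·(row 2) gives 386·m = 5·779 − 33·84 = 1123, so m = 1123/386.
Then b = (84 − 33·(1123/386))/5 = -927/386.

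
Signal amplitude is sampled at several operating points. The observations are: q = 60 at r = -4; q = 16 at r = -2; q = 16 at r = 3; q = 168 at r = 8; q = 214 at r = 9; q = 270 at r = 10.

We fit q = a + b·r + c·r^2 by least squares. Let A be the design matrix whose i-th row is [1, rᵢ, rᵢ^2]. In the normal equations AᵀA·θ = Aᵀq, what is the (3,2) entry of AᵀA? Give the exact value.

2196

Row 3 ↔ basis r^2, column 2 ↔ basis r, so (AᵀA)_{3,2} = Σᵢ (r^2)·(r) = (16)·(-4) + (4)·(-2) + (9)·(3) + (64)·(8) + (81)·(9) + (100)·(10) = 2196.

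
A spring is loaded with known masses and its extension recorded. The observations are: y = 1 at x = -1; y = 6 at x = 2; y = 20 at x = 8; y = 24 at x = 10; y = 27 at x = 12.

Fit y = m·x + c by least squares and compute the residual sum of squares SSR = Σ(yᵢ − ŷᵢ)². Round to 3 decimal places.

SSR = 2.005

Sums needed: Σx·x = 313, Σx = 31, Σ1 = 5.
For Aᵀy: Σx·y = 735, Σy = 78.
So AᵀA·[m, c]ᵀ = Aᵀy: [[313, 31]; [31, 5]]·[m, c]ᵀ = [735, 78]ᵀ.
Eliminating c: 5·(row 1) − 31·(row 2) gives 604·m = 5·735 − 31·78 = 1257, so m = 1257/604.
Then c = (78 − 31·(1257/604))/5 = 1629/604.
Residuals: 58/151, -519/604, 395/604, 297/604, -405/604; SSR = 1211/604.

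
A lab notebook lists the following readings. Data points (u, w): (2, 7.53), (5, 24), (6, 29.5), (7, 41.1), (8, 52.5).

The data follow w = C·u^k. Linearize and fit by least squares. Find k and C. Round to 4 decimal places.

k = 1.3627, C = 2.8253

With ln wᵢ as the transformed response and ln uᵢ as the regressor:
Σln u = 8.1197, Σ(ln u)² = 14.3918, Σln w = 16.2582, Σln u·ln w = 28.0456.
Normal system: [[14.3918, 8.1197]; [8.1197, 5]]·[k, ln C]ᵀ = [28.0456, 16.2582]ᵀ.
Δ = 14.3918·5 − (8.1197)² = 6.0295; k = (28.0456·5 − 8.1197·16.2582)/6.0295 = 1.36274, ln C = (14.3918·16.2582 − 8.1197·28.0456)/6.0295 = 1.03863, so C = exp(1.03863) = 2.82535.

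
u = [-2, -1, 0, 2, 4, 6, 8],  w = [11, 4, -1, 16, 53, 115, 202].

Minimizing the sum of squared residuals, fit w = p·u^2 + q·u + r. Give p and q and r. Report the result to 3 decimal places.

p = 3.021, q = 0.956, r = 0.874

MᵀM·[p, q, r]ᵀ = Mᵀw reads: 5681·p + 791·q + 125·r = 18028;  791·p + 125·q + 17·r = 2524;  125·p + 17·q + 7·r = 400.
Solving the 3×3 system (Gaussian elimination) gives p = 90110/29827, q = 28506/29827, r = 26064/29827.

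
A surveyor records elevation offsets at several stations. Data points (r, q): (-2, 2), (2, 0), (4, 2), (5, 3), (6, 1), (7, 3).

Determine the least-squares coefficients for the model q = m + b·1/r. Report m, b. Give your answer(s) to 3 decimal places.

With design matrix M, MᵀM = [[6, 319/420]; [319/420, 114781/176400]] and Mᵀq = [11, 73/105]ᵀ.
Eliminating b: (114781/176400)·(row 1) − (319/420)·(row 2) gives (23477/7056)·m = (114781/176400)·11 − (319/420)·(73/105) = 1169443/176400, so m = 1169443/586925.
Then b = ((73/105) − (319/420)·(1169443/586925))/(114781/176400) = -147588/117385.

m = 1.992, b = -1.257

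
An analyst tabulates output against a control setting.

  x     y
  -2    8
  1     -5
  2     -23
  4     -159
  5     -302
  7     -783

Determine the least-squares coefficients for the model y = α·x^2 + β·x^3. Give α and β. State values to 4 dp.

α = -2.0579, β = -1.9900

Entries of MᵀM: Σx^2·x^2 = 3315, Σx^2·x^3 = 20957, Σx^3·x^3 = 137499.
For Mᵀy: Σx^2·y = -48526, Σx^3·y = -316748.
Normal equations: [[3315, 20957]; [20957, 137499]]·[α, β]ᵀ = [-48526, -316748]ᵀ.
Determinant 3315·137499 − 20957² = 16613336.
α = ((-48526)·137499 − 20957·(-316748))/16613336 = -17094319/8306668; β = (3315·(-316748) − 20957·(-48526))/16613336 = -16530119/8306668.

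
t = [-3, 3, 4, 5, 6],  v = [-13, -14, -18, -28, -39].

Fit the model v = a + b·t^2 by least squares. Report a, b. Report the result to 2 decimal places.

a = -4.36, b = -0.95

With design matrix A, AᵀA = [[5, 95]; [95, 2339]] and Aᵀv = [-112, -2635]ᵀ.
Eliminating b: 2339·(row 1) − 95·(row 2) gives 2670·a = 2339·(-112) − 95·(-2635) = -11643, so a = -3881/890.
Then b = ((-2635) − 95·(-3881/890))/2339 = -169/178.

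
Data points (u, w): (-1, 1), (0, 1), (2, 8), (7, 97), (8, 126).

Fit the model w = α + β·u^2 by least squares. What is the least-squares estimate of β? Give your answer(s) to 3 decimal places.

Compute the Gram sums: Σ1 = 5, Σu^2 = 118, Σu^2·u^2 = 6514.
And Σw = 233, Σu^2·w = 12850.
Normal equations: [[5, 118]; [118, 6514]]·[α, β]ᵀ = [233, 12850]ᵀ.
Eliminating β: 6514·(row 1) − 118·(row 2) gives 18646·α = 6514·233 − 118·12850 = 1462, so α = 731/9323.
Then β = (12850 − 118·(731/9323))/6514 = 18378/9323.

β = 1.971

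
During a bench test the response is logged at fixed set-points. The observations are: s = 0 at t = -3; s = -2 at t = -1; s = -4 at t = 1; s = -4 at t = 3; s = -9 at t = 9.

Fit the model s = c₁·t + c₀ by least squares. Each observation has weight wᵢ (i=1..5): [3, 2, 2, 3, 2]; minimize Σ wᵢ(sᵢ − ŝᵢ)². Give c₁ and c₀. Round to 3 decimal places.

MᵀWM·[c₁, c₀]ᵀ = MᵀWs reads: 220·c₁ + 18·c₀ = -202;  18·c₁ + 12·c₀ = -42.
(Σwᵢ·t·t = 220, Σwᵢ·t = 18, Σwᵢ·1 = 12, Σwᵢ·t·s = -202, Σwᵢ·s = -42.)
Δ = 220·12 − 18² = 2316.
c₁ = ((-202)·12 − 18·(-42))/2316 = -139/193; c₀ = (220·(-42) − 18·(-202))/2316 = -467/193.

c₁ = -0.720, c₀ = -2.420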